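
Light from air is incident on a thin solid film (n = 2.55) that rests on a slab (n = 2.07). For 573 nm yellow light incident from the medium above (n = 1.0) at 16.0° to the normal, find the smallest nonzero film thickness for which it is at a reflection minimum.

113 nm

At the upper boundary (n = 1.0 to n = 2.55) the reflected ray undergoes a half-wave phase shift.
Ray reflecting at the bottom interface goes from n = 2.55 toward n = 2.07: no phase shift.
The two reflections differ by half a wavelength.
For weak reflection here: 2 n t cos θ_r = m λ.
Snell's law: 1.0 sin 16.0° = 2.55 sin θ_r → sin θ_r = 0.108, cos θ_r = 0.994.
Minimum nonzero at m = 1: t = λ / (2 n cos θ_r) = 573 / (2 × 2.55 × 0.994) = 113 nm.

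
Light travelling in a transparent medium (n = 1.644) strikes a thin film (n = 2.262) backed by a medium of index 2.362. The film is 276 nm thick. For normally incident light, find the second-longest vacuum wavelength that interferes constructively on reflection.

Top surface (1.644 → 2.262): reflection off a higher-index medium gives a half-wave phase shift.
Bottom surface (2.262 → 2.362): reflection off a higher-index medium gives a half-wave phase shift.
The two reflections carry the same phase change, so no net offset.
With no net inversion, constructive interference in reflection requires 2 n t = m λ.
λ = 2 n t / m. The second-longest wavelength is m = 2: λ = 2 × 2.262 × 276 / 2.00 = 624 nm.

624 nm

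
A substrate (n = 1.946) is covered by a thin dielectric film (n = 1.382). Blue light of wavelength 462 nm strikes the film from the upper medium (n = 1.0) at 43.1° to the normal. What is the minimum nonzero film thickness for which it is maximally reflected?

192 nm

Ray reflecting at the top interface goes from n = 1.0 toward n = 1.382: a half-wave phase shift.
Bottom surface (1.382 → 1.946): reflection off a higher-index medium gives a half-wave phase shift.
Zero or two π shifts → no net half-wave offset.
So the condition for constructive reflection is 2 n t cos θ_r = m λ.
Snell's law: 1.0 sin 43.1° = 1.382 sin θ_r → sin θ_r = 0.494, cos θ_r = 0.869.
Minimum nonzero at m = 1: t = λ / (2 n cos θ_r) = 462 / (2 × 1.382 × 0.869) = 192 nm.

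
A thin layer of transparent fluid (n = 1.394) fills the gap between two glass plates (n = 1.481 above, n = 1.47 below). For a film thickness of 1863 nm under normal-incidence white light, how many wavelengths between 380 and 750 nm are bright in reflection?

At the upper boundary (n = 1.481 to n = 1.394) the reflected ray undergoes no phase shift.
Bottom surface (1.394 → 1.47): reflection off a higher-index medium gives a half-wave phase shift.
Net: one phase inversion between the two reflected rays.
So the condition for constructive reflection is 2 n t = (m + ½) λ.
λ = 2 n t / (m + ½) = 5194 / (m + ½) nm.
m=6: 799 nm (IR); m=7: 693 nm (visible); m=8: 611 nm (visible); m=9: 547 nm (visible); m=10: 495 nm (visible); m=11: 452 nm (visible); m=12: 416 nm (visible); m=13: 385 nm (visible); m=14: 358 nm (UV).

7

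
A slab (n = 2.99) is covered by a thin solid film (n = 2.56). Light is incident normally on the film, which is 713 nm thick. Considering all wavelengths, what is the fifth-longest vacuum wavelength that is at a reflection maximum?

730 nm

Top surface (1.0 → 2.56): reflection off a higher-index medium gives a half-wave phase shift.
Ray reflecting at the bottom interface goes from n = 2.56 toward n = 2.99: a half-wave phase shift.
The two reflections carry the same phase change, so no net offset.
For bright reflection here: 2 n t = m λ.
λ = 2 n t / m. The fifth-longest wavelength is m = 5: λ = 2 × 2.56 × 713 / 5.00 = 730 nm.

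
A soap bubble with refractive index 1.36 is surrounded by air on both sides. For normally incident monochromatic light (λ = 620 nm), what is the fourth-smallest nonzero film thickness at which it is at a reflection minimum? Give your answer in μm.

0.912 μm

Top surface (1.0 → 1.36): reflection off a higher-index medium gives a half-wave phase shift.
Bottom surface (1.36 → 1.0): reflection off a lower-index medium gives no phase shift.
Net: one phase inversion between the two reflected rays.
With one net inversion, destructive interference in reflection requires 2 n t = m λ.
The fourth-smallest nonzero thickness corresponds to m = 4: t = m λ / (2 n) = 4.00 × 620 / (2 × 1.36) = 912 nm.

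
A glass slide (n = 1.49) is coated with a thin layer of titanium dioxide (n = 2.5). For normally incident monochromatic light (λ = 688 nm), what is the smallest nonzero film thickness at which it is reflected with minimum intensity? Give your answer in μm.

0.138 μm

Top surface (1.0 → 2.5): reflection off a higher-index medium gives a half-wave phase shift.
At the lower boundary (n = 2.5 to n = 1.49) the reflected ray undergoes no phase shift.
Net: one phase inversion between the two reflected rays.
So the condition for destructive reflection is 2 n t = m λ.
The smallest nonzero thickness corresponds to m = 1: t = m λ / (2 n) = 1.00 × 688 / (2 × 2.5) = 138 nm.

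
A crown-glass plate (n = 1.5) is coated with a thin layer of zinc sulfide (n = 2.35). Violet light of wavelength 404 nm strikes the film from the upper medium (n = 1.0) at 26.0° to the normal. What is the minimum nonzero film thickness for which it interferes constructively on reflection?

Top surface (1.0 → 2.35): reflection off a higher-index medium gives a half-wave phase shift.
At the lower boundary (n = 2.35 to n = 1.5) the reflected ray undergoes no phase shift.
Net: one phase inversion between the two reflected rays.
With one net inversion, constructive interference in reflection requires 2 n t cos θ_r = (m + ½) λ.
Snell's law: 1.0 sin 26.0° = 2.35 sin θ_r → sin θ_r = 0.187, cos θ_r = 0.982.
Minimum at m = 0: t = λ / (4 n cos θ_r) = 404 / (4 × 2.35 × 0.982) = 43.7 nm.

43.7 nm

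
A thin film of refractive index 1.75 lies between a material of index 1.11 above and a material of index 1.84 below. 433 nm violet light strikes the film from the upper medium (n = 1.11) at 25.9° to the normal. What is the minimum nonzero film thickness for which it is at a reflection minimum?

64.4 nm

Ray reflecting at the top interface goes from n = 1.11 toward n = 1.75: a half-wave phase shift.
At the lower boundary (n = 1.75 to n = 1.84) the reflected ray undergoes a half-wave phase shift.
Zero or two π shifts → no net half-wave offset.
With no net inversion, destructive interference in reflection requires 2 n t cos θ_r = (m + ½) λ.
Snell's law: 1.11 sin 25.9° = 1.75 sin θ_r → sin θ_r = 0.277, cos θ_r = 0.961.
Minimum at m = 0: t = λ / (4 n cos θ_r) = 433 / (4 × 1.75 × 0.961) = 64.4 nm.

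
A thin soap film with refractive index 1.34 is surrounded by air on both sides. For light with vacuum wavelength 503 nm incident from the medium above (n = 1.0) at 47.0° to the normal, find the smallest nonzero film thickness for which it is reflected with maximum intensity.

112 nm

At the upper boundary (n = 1.0 to n = 1.34) the reflected ray undergoes a half-wave phase shift.
Ray reflecting at the bottom interface goes from n = 1.34 toward n = 1.0: no phase shift.
The two reflections differ by half a wavelength.
So the condition for constructive reflection is 2 n t cos θ_r = (m + ½) λ.
Snell's law: 1.0 sin 47.0° = 1.34 sin θ_r → sin θ_r = 0.546, cos θ_r = 0.838.
Minimum at m = 0: t = λ / (4 n cos θ_r) = 503 / (4 × 1.34 × 0.838) = 112 nm.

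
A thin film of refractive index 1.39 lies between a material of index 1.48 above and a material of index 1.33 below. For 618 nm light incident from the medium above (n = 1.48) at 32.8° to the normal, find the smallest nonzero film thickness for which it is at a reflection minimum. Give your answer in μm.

0.136 μm

At the upper boundary (n = 1.48 to n = 1.39) the reflected ray undergoes no phase shift.
Bottom surface (1.39 → 1.33): reflection off a lower-index medium gives no phase shift.
Zero or two π shifts → no net half-wave offset.
For dark reflection here: 2 n t cos θ_r = (m + ½) λ.
Snell's law: 1.48 sin 32.8° = 1.39 sin θ_r → sin θ_r = 0.577, cos θ_r = 0.817.
Minimum at m = 0: t = λ / (4 n cos θ_r) = 618 / (4 × 1.39 × 0.817) = 136 nm.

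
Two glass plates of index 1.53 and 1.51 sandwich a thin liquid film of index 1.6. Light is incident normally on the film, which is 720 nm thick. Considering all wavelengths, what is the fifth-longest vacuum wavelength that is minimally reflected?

Top surface (1.53 → 1.6): reflection off a higher-index medium gives a half-wave phase shift.
Bottom surface (1.6 → 1.51): reflection off a lower-index medium gives no phase shift.
The two reflections differ by half a wavelength.
With one net inversion, destructive interference in reflection requires 2 n t = m λ.
λ = 2 n t / m. The fifth-longest wavelength is m = 5: λ = 2 × 1.6 × 720 / 5.00 = 461 nm.

461 nm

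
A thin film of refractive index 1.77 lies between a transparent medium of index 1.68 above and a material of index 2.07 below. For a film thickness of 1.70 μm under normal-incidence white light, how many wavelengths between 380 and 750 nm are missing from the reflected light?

Top surface (1.68 → 1.77): reflection off a higher-index medium gives a half-wave phase shift.
At the lower boundary (n = 1.77 to n = 2.07) the reflected ray undergoes a half-wave phase shift.
Net: no relative phase inversion (both shifts match).
With no net inversion, destructive interference in reflection requires 2 n t = (m + ½) λ.
λ = 2 n t / (m + ½) = 6018 / (m + ½) nm.
m=7: 802 nm (IR); m=8: 708 nm (visible); m=9: 633 nm (visible); m=10: 573 nm (visible); m=11: 523 nm (visible); m=12: 481 nm (visible); m=13: 446 nm (visible); m=14: 415 nm (visible); m=15: 388 nm (visible); m=16: 365 nm (UV).

8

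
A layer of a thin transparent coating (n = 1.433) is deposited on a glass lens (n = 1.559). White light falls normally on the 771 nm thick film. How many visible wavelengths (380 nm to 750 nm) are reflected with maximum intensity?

3

At the upper boundary (n = 1.0 to n = 1.433) the reflected ray undergoes a half-wave phase shift.
At the lower boundary (n = 1.433 to n = 1.559) the reflected ray undergoes a half-wave phase shift.
The two reflections carry the same phase change, so no net offset.
For strong reflection here: 2 n t = m λ.
λ = 2 n t / m = 2210 / m nm.
m=2: 1105 nm (IR); m=3: 737 nm (visible); m=4: 552 nm (visible); m=5: 442 nm (visible); m=6: 368 nm (UV).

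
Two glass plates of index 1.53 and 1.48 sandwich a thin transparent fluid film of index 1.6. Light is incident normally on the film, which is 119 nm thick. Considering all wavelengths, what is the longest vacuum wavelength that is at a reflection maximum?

762 nm

Ray reflecting at the top interface goes from n = 1.53 toward n = 1.6: a half-wave phase shift.
Bottom surface (1.6 → 1.48): reflection off a lower-index medium gives no phase shift.
Net: one phase inversion between the two reflected rays.
For strong reflection here: 2 n t = (m + ½) λ.
λ = 2 n t / (m + ½). The longest wavelength is m = 0: λ = 2 × 1.6 × 119 / 0.500 = 762 nm.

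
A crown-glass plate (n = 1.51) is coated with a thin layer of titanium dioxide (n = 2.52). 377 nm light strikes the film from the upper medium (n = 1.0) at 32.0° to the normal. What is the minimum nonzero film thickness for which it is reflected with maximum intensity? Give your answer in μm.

At the upper boundary (n = 1.0 to n = 2.52) the reflected ray undergoes a half-wave phase shift.
At the lower boundary (n = 2.52 to n = 1.51) the reflected ray undergoes no phase shift.
Net: one phase inversion between the two reflected rays.
So the condition for constructive reflection is 2 n t cos θ_r = (m + ½) λ.
Snell's law: 1.0 sin 32.0° = 2.52 sin θ_r → sin θ_r = 0.210, cos θ_r = 0.978.
Minimum at m = 0: t = λ / (4 n cos θ_r) = 377 / (4 × 2.52 × 0.978) = 38.3 nm.

0.0383 μm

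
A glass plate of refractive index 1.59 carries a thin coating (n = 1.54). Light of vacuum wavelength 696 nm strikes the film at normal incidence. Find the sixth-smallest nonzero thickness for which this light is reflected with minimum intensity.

Top surface (1.0 → 1.54): reflection off a higher-index medium gives a half-wave phase shift.
At the lower boundary (n = 1.54 to n = 1.59) the reflected ray undergoes a half-wave phase shift.
The two reflections carry the same phase change, so no net offset.
So the condition for destructive reflection is 2 n t = (m + ½) λ.
The sixth-smallest nonzero thickness corresponds to m = 5: t = (m + ½) λ / (2 n) = 5.50 × 696 / (2 × 1.54) = 1243 nm.

1243 nm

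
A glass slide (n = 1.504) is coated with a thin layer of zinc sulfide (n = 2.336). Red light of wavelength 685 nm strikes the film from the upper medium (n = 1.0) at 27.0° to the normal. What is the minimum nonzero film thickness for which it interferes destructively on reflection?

Top surface (1.0 → 2.336): reflection off a higher-index medium gives a half-wave phase shift.
Bottom surface (2.336 → 1.504): reflection off a lower-index medium gives no phase shift.
The two reflections differ by half a wavelength.
For minimum reflection here: 2 n t cos θ_r = m λ.
Snell's law: 1.0 sin 27.0° = 2.336 sin θ_r → sin θ_r = 0.194, cos θ_r = 0.981.
Minimum nonzero at m = 1: t = λ / (2 n cos θ_r) = 685 / (2 × 2.336 × 0.981) = 149 nm.

149 nm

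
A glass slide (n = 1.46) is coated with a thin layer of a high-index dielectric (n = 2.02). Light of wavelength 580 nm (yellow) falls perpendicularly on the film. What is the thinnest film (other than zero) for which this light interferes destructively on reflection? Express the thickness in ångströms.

Ray reflecting at the top interface goes from n = 1.0 toward n = 2.02: a half-wave phase shift.
At the lower boundary (n = 2.02 to n = 1.46) the reflected ray undergoes no phase shift.
Net: one phase inversion between the two reflected rays.
With one net inversion, destructive interference in reflection requires 2 n t = m λ.
Minimum nonzero at m = 1: t = λ / (2 n) = 580 / (2 × 2.02) = 144 nm.

1436 Å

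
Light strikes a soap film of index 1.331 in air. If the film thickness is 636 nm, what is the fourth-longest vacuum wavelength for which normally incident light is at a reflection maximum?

At the upper boundary (n = 1.0 to n = 1.331) the reflected ray undergoes a half-wave phase shift.
Bottom surface (1.331 → 1.0): reflection off a lower-index medium gives no phase shift.
The two reflections differ by half a wavelength.
So the condition for constructive reflection is 2 n t = (m + ½) λ.
λ = 2 n t / (m + ½). The fourth-longest wavelength is m = 3: λ = 2 × 1.331 × 636 / 3.50 = 484 nm.

484 nm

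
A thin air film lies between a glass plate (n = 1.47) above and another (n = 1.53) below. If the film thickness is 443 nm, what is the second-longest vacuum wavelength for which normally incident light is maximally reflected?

Top surface (1.47 → 1.0): reflection off a lower-index medium gives no phase shift.
Bottom surface (1.0 → 1.53): reflection off a higher-index medium gives a half-wave phase shift.
Exactly one π shift → a net half-wave offset.
With one net inversion, constructive interference in reflection requires 2 n t = (m + ½) λ.
λ = 2 n t / (m + ½). The second-longest wavelength is m = 1: λ = 2 × 1.0 × 443 / 1.50 = 591 nm.

591 nm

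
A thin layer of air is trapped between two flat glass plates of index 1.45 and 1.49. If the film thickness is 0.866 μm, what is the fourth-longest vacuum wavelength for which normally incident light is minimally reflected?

433 nm

Top surface (1.45 → 1.0): reflection off a lower-index medium gives no phase shift.
Bottom surface (1.0 → 1.49): reflection off a higher-index medium gives a half-wave phase shift.
Exactly one π shift → a net half-wave offset.
With one net inversion, destructive interference in reflection requires 2 n t = m λ.
λ = 2 n t / m. The fourth-longest wavelength is m = 4: λ = 2 × 1.0 × 866 / 4.00 = 433 nm.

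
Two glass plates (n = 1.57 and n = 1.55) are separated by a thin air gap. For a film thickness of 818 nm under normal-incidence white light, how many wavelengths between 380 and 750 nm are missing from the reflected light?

Ray reflecting at the top interface goes from n = 1.57 toward n = 1.0: no phase shift.
Ray reflecting at the bottom interface goes from n = 1.0 toward n = 1.55: a half-wave phase shift.
Net: one phase inversion between the two reflected rays.
So the condition for destructive reflection is 2 n t = m λ.
λ = 2 n t / m = 1636 / m nm.
m=2: 818 nm (IR); m=3: 545 nm (visible); m=4: 409 nm (visible); m=5: 327 nm (UV).

2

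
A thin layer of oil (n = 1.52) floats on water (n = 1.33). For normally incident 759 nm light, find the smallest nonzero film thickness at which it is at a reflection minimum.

250 nm

Ray reflecting at the top interface goes from n = 1.0 toward n = 1.52: a half-wave phase shift.
Bottom surface (1.52 → 1.33): reflection off a lower-index medium gives no phase shift.
Exactly one π shift → a net half-wave offset.
With one net inversion, destructive interference in reflection requires 2 n t = m λ.
Minimum nonzero at m = 1: t = λ / (2 n) = 759 / (2 × 1.52) = 250 nm.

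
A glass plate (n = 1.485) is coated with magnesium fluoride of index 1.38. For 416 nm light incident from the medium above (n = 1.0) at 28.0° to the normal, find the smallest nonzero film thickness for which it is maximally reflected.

At the upper boundary (n = 1.0 to n = 1.38) the reflected ray undergoes a half-wave phase shift.
Ray reflecting at the bottom interface goes from n = 1.38 toward n = 1.485: a half-wave phase shift.
The two reflections carry the same phase change, so no net offset.
For maximum reflection here: 2 n t cos θ_r = m λ.
Snell's law: 1.0 sin 28.0° = 1.38 sin θ_r → sin θ_r = 0.340, cos θ_r = 0.940.
Minimum nonzero at m = 1: t = λ / (2 n cos θ_r) = 416 / (2 × 1.38 × 0.940) = 160 nm.

160 nm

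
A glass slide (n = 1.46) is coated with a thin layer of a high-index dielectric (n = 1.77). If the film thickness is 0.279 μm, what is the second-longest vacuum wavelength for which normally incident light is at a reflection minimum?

Top surface (1.0 → 1.77): reflection off a higher-index medium gives a half-wave phase shift.
Bottom surface (1.77 → 1.46): reflection off a lower-index medium gives no phase shift.
Exactly one π shift → a net half-wave offset.
With one net inversion, destructive interference in reflection requires 2 n t = m λ.
λ = 2 n t / m. The second-longest wavelength is m = 2: λ = 2 × 1.77 × 279 / 2.00 = 494 nm.

494 nm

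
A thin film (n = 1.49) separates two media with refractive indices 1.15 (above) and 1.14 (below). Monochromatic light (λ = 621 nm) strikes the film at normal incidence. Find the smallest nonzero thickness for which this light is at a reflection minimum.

208 nm

At the upper boundary (n = 1.15 to n = 1.49) the reflected ray undergoes a half-wave phase shift.
At the lower boundary (n = 1.49 to n = 1.14) the reflected ray undergoes no phase shift.
Net: one phase inversion between the two reflected rays.
With one net inversion, destructive interference in reflection requires 2 n t = m λ.
The smallest nonzero thickness corresponds to m = 1: t = m λ / (2 n) = 1.00 × 621 / (2 × 1.49) = 208 nm.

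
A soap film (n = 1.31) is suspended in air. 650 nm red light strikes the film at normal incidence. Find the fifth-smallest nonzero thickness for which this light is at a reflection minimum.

At the upper boundary (n = 1.0 to n = 1.31) the reflected ray undergoes a half-wave phase shift.
Bottom surface (1.31 → 1.0): reflection off a lower-index medium gives no phase shift.
The two reflections differ by half a wavelength.
For dark reflection here: 2 n t = m λ.
The fifth-smallest nonzero thickness corresponds to m = 5: t = m λ / (2 n) = 5.00 × 650 / (2 × 1.31) = 1240 nm.

1240 nm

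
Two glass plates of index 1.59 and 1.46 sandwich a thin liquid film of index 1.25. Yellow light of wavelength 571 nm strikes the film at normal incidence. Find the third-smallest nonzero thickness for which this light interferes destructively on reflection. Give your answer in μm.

0.685 μm

Ray reflecting at the top interface goes from n = 1.59 toward n = 1.25: no phase shift.
At the lower boundary (n = 1.25 to n = 1.46) the reflected ray undergoes a half-wave phase shift.
The two reflections differ by half a wavelength.
With one net inversion, destructive interference in reflection requires 2 n t = m λ.
The third-smallest nonzero thickness corresponds to m = 3: t = m λ / (2 n) = 3.00 × 571 / (2 × 1.25) = 685 nm.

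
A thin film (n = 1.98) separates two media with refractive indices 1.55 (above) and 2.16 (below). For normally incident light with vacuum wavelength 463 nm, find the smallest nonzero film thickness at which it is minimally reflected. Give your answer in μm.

Top surface (1.55 → 1.98): reflection off a higher-index medium gives a half-wave phase shift.
At the lower boundary (n = 1.98 to n = 2.16) the reflected ray undergoes a half-wave phase shift.
The two reflections carry the same phase change, so no net offset.
For dark reflection here: 2 n t = (m + ½) λ.
Minimum at m = 0: t = λ / (4 n) = 463 / (4 × 1.98) = 58.5 nm.

0.0585 μm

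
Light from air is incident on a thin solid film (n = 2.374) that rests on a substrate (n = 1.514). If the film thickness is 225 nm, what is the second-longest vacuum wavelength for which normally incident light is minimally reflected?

At the upper boundary (n = 1.0 to n = 2.374) the reflected ray undergoes a half-wave phase shift.
Ray reflecting at the bottom interface goes from n = 2.374 toward n = 1.514: no phase shift.
The two reflections differ by half a wavelength.
For dark reflection here: 2 n t = m λ.
λ = 2 n t / m. The second-longest wavelength is m = 2: λ = 2 × 2.374 × 225 / 2.00 = 534 nm.

534 nm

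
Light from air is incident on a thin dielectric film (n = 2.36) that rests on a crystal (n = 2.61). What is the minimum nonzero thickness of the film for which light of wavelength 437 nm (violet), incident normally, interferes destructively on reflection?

Top surface (1.0 → 2.36): reflection off a higher-index medium gives a half-wave phase shift.
Bottom surface (2.36 → 2.61): reflection off a higher-index medium gives a half-wave phase shift.
Zero or two π shifts → no net half-wave offset.
So the condition for destructive reflection is 2 n t = (m + ½) λ.
Minimum at m = 0: t = λ / (4 n) = 437 / (4 × 2.36) = 46.3 nm.

46.3 nm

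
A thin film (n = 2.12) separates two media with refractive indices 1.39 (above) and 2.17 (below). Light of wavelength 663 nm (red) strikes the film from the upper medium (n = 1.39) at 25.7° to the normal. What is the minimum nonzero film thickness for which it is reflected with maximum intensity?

Top surface (1.39 → 2.12): reflection off a higher-index medium gives a half-wave phase shift.
At the lower boundary (n = 2.12 to n = 2.17) the reflected ray undergoes a half-wave phase shift.
The two reflections carry the same phase change, so no net offset.
With no net inversion, constructive interference in reflection requires 2 n t cos θ_r = m λ.
Snell's law: 1.39 sin 25.7° = 2.12 sin θ_r → sin θ_r = 0.284, cos θ_r = 0.959.
Minimum nonzero at m = 1: t = λ / (2 n cos θ_r) = 663 / (2 × 2.12 × 0.959) = 163 nm.

163 nm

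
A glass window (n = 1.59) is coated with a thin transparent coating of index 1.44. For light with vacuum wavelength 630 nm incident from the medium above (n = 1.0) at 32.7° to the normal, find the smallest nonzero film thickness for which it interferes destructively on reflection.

Top surface (1.0 → 1.44): reflection off a higher-index medium gives a half-wave phase shift.
At the lower boundary (n = 1.44 to n = 1.59) the reflected ray undergoes a half-wave phase shift.
Net: no relative phase inversion (both shifts match).
So the condition for destructive reflection is 2 n t cos θ_r = (m + ½) λ.
Snell's law: 1.0 sin 32.7° = 1.44 sin θ_r → sin θ_r = 0.375, cos θ_r = 0.927.
Minimum at m = 0: t = λ / (4 n cos θ_r) = 630 / (4 × 1.44 × 0.927) = 118 nm.

118 nm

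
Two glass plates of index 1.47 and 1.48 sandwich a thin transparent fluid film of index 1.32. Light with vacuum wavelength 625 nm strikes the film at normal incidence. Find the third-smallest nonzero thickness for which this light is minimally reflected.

710 nm

Top surface (1.47 → 1.32): reflection off a lower-index medium gives no phase shift.
At the lower boundary (n = 1.32 to n = 1.48) the reflected ray undergoes a half-wave phase shift.
The two reflections differ by half a wavelength.
So the condition for destructive reflection is 2 n t = m λ.
The third-smallest nonzero thickness corresponds to m = 3: t = m λ / (2 n) = 3.00 × 625 / (2 × 1.32) = 710 nm.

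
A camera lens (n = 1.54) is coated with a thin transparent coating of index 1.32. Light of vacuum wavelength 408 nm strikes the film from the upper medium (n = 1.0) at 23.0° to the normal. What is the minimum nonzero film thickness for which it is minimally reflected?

At the upper boundary (n = 1.0 to n = 1.32) the reflected ray undergoes a half-wave phase shift.
Ray reflecting at the bottom interface goes from n = 1.32 toward n = 1.54: a half-wave phase shift.
Zero or two π shifts → no net half-wave offset.
With no net inversion, destructive interference in reflection requires 2 n t cos θ_r = (m + ½) λ.
Snell's law: 1.0 sin 23.0° = 1.32 sin θ_r → sin θ_r = 0.296, cos θ_r = 0.955.
Minimum at m = 0: t = λ / (4 n cos θ_r) = 408 / (4 × 1.32 × 0.955) = 80.9 nm.

80.9 nm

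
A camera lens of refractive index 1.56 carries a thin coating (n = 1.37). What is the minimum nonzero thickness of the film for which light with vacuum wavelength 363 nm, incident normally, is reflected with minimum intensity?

Top surface (1.0 → 1.37): reflection off a higher-index medium gives a half-wave phase shift.
Bottom surface (1.37 → 1.56): reflection off a higher-index medium gives a half-wave phase shift.
Net: no relative phase inversion (both shifts match).
For weak reflection here: 2 n t = (m + ½) λ.
Minimum at m = 0: t = λ / (4 n) = 363 / (4 × 1.37) = 66.2 nm.

66.2 nm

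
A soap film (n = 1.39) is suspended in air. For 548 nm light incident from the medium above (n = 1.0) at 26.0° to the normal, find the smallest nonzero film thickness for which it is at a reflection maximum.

Ray reflecting at the top interface goes from n = 1.0 toward n = 1.39: a half-wave phase shift.
Bottom surface (1.39 → 1.0): reflection off a lower-index medium gives no phase shift.
Exactly one π shift → a net half-wave offset.
With one net inversion, constructive interference in reflection requires 2 n t cos θ_r = (m + ½) λ.
Snell's law: 1.0 sin 26.0° = 1.39 sin θ_r → sin θ_r = 0.315, cos θ_r = 0.949.
Minimum at m = 0: t = λ / (4 n cos θ_r) = 548 / (4 × 1.39 × 0.949) = 104 nm.

104 nm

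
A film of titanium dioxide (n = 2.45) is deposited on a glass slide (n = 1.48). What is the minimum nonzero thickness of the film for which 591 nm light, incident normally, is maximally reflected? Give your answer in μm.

0.0603 μm

Ray reflecting at the top interface goes from n = 1.0 toward n = 2.45: a half-wave phase shift.
Bottom surface (2.45 → 1.48): reflection off a lower-index medium gives no phase shift.
Net: one phase inversion between the two reflected rays.
With one net inversion, constructive interference in reflection requires 2 n t = (m + ½) λ.
Minimum at m = 0: t = λ / (4 n) = 591 / (4 × 2.45) = 60.3 nm.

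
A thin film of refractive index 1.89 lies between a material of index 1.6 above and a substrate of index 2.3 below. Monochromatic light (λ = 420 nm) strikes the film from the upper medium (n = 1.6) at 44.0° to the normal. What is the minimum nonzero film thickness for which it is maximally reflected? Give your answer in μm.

Ray reflecting at the top interface goes from n = 1.6 toward n = 1.89: a half-wave phase shift.
Bottom surface (1.89 → 2.3): reflection off a higher-index medium gives a half-wave phase shift.
Zero or two π shifts → no net half-wave offset.
For strong reflection here: 2 n t cos θ_r = m λ.
Snell's law: 1.6 sin 44.0° = 1.89 sin θ_r → sin θ_r = 0.588, cos θ_r = 0.809.
Minimum nonzero at m = 1: t = λ / (2 n cos θ_r) = 420 / (2 × 1.89 × 0.809) = 137 nm.

0.137 μm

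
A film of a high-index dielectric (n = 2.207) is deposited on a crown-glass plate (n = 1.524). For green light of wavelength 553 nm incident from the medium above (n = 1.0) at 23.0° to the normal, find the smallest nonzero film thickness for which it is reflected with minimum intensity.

127 nm

At the upper boundary (n = 1.0 to n = 2.207) the reflected ray undergoes a half-wave phase shift.
Ray reflecting at the bottom interface goes from n = 2.207 toward n = 1.524: no phase shift.
The two reflections differ by half a wavelength.
For dark reflection here: 2 n t cos θ_r = m λ.
Snell's law: 1.0 sin 23.0° = 2.207 sin θ_r → sin θ_r = 0.177, cos θ_r = 0.984.
Minimum nonzero at m = 1: t = λ / (2 n cos θ_r) = 553 / (2 × 2.207 × 0.984) = 127 nm.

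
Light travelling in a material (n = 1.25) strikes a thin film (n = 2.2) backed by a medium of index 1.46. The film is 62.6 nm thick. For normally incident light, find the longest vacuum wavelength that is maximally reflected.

551 nm

Ray reflecting at the top interface goes from n = 1.25 toward n = 2.2: a half-wave phase shift.
Ray reflecting at the bottom interface goes from n = 2.2 toward n = 1.46: no phase shift.
Net: one phase inversion between the two reflected rays.
So the condition for constructive reflection is 2 n t = (m + ½) λ.
λ = 2 n t / (m + ½). The longest wavelength is m = 0: λ = 2 × 2.2 × 62.6 / 0.500 = 551 nm.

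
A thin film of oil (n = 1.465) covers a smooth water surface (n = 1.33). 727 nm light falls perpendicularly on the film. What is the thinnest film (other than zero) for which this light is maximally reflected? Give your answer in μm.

0.124 μm

Ray reflecting at the top interface goes from n = 1.0 toward n = 1.465: a half-wave phase shift.
Bottom surface (1.465 → 1.33): reflection off a lower-index medium gives no phase shift.
The two reflections differ by half a wavelength.
So the condition for constructive reflection is 2 n t = (m + ½) λ.
Minimum at m = 0: t = λ / (4 n) = 727 / (4 × 1.465) = 124 nm.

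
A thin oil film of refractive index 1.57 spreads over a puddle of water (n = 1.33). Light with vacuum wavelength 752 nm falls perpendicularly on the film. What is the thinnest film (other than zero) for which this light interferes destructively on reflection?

239 nm

Ray reflecting at the top interface goes from n = 1.0 toward n = 1.57: a half-wave phase shift.
Bottom surface (1.57 → 1.33): reflection off a lower-index medium gives no phase shift.
Net: one phase inversion between the two reflected rays.
For weak reflection here: 2 n t = m λ.
Minimum nonzero at m = 1: t = λ / (2 n) = 752 / (2 × 1.57) = 239 nm.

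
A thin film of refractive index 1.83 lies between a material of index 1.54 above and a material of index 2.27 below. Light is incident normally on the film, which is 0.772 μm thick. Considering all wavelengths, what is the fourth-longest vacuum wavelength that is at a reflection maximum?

Top surface (1.54 → 1.83): reflection off a higher-index medium gives a half-wave phase shift.
At the lower boundary (n = 1.83 to n = 2.27) the reflected ray undergoes a half-wave phase shift.
Zero or two π shifts → no net half-wave offset.
So the condition for constructive reflection is 2 n t = m λ.
λ = 2 n t / m. The fourth-longest wavelength is m = 4: λ = 2 × 1.83 × 772 / 4.00 = 706 nm.

706 nm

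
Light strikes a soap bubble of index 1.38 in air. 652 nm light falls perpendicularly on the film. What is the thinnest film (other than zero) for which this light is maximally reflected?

118 nm

Ray reflecting at the top interface goes from n = 1.0 toward n = 1.38: a half-wave phase shift.
Bottom surface (1.38 → 1.0): reflection off a lower-index medium gives no phase shift.
Net: one phase inversion between the two reflected rays.
For strong reflection here: 2 n t = (m + ½) λ.
Minimum at m = 0: t = λ / (4 n) = 652 / (4 × 1.38) = 118 nm.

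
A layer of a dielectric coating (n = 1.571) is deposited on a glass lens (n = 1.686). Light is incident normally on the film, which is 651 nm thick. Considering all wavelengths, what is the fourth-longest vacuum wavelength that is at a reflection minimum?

Top surface (1.0 → 1.571): reflection off a higher-index medium gives a half-wave phase shift.
At the lower boundary (n = 1.571 to n = 1.686) the reflected ray undergoes a half-wave phase shift.
Zero or two π shifts → no net half-wave offset.
For minimum reflection here: 2 n t = (m + ½) λ.
λ = 2 n t / (m + ½). The fourth-longest wavelength is m = 3: λ = 2 × 1.571 × 651 / 3.50 = 584 nm.

584 nm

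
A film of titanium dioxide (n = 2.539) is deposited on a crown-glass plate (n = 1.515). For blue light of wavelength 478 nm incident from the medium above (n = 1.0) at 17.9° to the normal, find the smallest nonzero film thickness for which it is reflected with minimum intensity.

94.8 nm

Ray reflecting at the top interface goes from n = 1.0 toward n = 2.539: a half-wave phase shift.
Ray reflecting at the bottom interface goes from n = 2.539 toward n = 1.515: no phase shift.
Net: one phase inversion between the two reflected rays.
With one net inversion, destructive interference in reflection requires 2 n t cos θ_r = m λ.
Snell's law: 1.0 sin 17.9° = 2.539 sin θ_r → sin θ_r = 0.121, cos θ_r = 0.993.
Minimum nonzero at m = 1: t = λ / (2 n cos θ_r) = 478 / (2 × 2.539 × 0.993) = 94.8 nm.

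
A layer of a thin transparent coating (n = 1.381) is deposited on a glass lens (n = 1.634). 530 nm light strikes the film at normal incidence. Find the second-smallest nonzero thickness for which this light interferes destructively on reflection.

Ray reflecting at the top interface goes from n = 1.0 toward n = 1.381: a half-wave phase shift.
Bottom surface (1.381 → 1.634): reflection off a higher-index medium gives a half-wave phase shift.
Zero or two π shifts → no net half-wave offset.
With no net inversion, destructive interference in reflection requires 2 n t = (m + ½) λ.
The second-smallest nonzero thickness corresponds to m = 1: t = (m + ½) λ / (2 n) = 1.50 × 530 / (2 × 1.381) = 288 nm.

288 nm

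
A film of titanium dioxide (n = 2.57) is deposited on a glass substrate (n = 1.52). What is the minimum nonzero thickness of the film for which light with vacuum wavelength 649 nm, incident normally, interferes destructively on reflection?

126 nm

At the upper boundary (n = 1.0 to n = 2.57) the reflected ray undergoes a half-wave phase shift.
Ray reflecting at the bottom interface goes from n = 2.57 toward n = 1.52: no phase shift.
Exactly one π shift → a net half-wave offset.
With one net inversion, destructive interference in reflection requires 2 n t = m λ.
Minimum nonzero at m = 1: t = λ / (2 n) = 649 / (2 × 2.57) = 126 nm.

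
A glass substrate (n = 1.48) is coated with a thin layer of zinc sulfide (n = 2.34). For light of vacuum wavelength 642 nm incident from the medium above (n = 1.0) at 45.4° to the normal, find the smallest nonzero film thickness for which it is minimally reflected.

144 nm

Ray reflecting at the top interface goes from n = 1.0 toward n = 2.34: a half-wave phase shift.
At the lower boundary (n = 2.34 to n = 1.48) the reflected ray undergoes no phase shift.
Net: one phase inversion between the two reflected rays.
For dark reflection here: 2 n t cos θ_r = m λ.
Snell's law: 1.0 sin 45.4° = 2.34 sin θ_r → sin θ_r = 0.304, cos θ_r = 0.953.
Minimum nonzero at m = 1: t = λ / (2 n cos θ_r) = 642 / (2 × 2.34 × 0.953) = 144 nm.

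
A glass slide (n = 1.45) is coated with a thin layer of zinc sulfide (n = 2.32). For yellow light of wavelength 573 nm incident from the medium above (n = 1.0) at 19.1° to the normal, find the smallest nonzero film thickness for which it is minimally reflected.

Top surface (1.0 → 2.32): reflection off a higher-index medium gives a half-wave phase shift.
Ray reflecting at the bottom interface goes from n = 2.32 toward n = 1.45: no phase shift.
The two reflections differ by half a wavelength.
For weak reflection here: 2 n t cos θ_r = m λ.
Snell's law: 1.0 sin 19.1° = 2.32 sin θ_r → sin θ_r = 0.141, cos θ_r = 0.990.
Minimum nonzero at m = 1: t = λ / (2 n cos θ_r) = 573 / (2 × 2.32 × 0.990) = 125 nm.

125 nm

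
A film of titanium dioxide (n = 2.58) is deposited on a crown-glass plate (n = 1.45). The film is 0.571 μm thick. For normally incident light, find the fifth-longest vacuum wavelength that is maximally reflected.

655 nm

Ray reflecting at the top interface goes from n = 1.0 toward n = 2.58: a half-wave phase shift.
Ray reflecting at the bottom interface goes from n = 2.58 toward n = 1.45: no phase shift.
The two reflections differ by half a wavelength.
So the condition for constructive reflection is 2 n t = (m + ½) λ.
λ = 2 n t / (m + ½). The fifth-longest wavelength is m = 4: λ = 2 × 2.58 × 571 / 4.50 = 655 nm.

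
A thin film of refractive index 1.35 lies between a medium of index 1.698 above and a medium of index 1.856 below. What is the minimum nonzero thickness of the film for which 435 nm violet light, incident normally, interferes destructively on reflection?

161 nm

At the upper boundary (n = 1.698 to n = 1.35) the reflected ray undergoes no phase shift.
At the lower boundary (n = 1.35 to n = 1.856) the reflected ray undergoes a half-wave phase shift.
The two reflections differ by half a wavelength.
For dark reflection here: 2 n t = m λ.
Minimum nonzero at m = 1: t = λ / (2 n) = 435 / (2 × 1.35) = 161 nm.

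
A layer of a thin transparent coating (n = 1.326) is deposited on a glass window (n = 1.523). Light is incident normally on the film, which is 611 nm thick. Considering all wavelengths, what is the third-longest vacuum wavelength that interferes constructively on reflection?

540 nm

At the upper boundary (n = 1.0 to n = 1.326) the reflected ray undergoes a half-wave phase shift.
Bottom surface (1.326 → 1.523): reflection off a higher-index medium gives a half-wave phase shift.
Zero or two π shifts → no net half-wave offset.
So the condition for constructive reflection is 2 n t = m λ.
λ = 2 n t / m. The third-longest wavelength is m = 3: λ = 2 × 1.326 × 611 / 3.00 = 540 nm.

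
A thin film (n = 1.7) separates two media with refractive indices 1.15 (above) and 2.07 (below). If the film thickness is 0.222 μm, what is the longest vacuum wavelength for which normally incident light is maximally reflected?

755 nm

At the upper boundary (n = 1.15 to n = 1.7) the reflected ray undergoes a half-wave phase shift.
At the lower boundary (n = 1.7 to n = 2.07) the reflected ray undergoes a half-wave phase shift.
Net: no relative phase inversion (both shifts match).
So the condition for constructive reflection is 2 n t = m λ.
λ = 2 n t / m. The longest wavelength is m = 1: λ = 2 × 1.7 × 222 / 1.00 = 755 nm.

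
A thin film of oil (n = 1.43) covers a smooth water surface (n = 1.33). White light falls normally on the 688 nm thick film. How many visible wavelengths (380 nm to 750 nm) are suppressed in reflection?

Ray reflecting at the top interface goes from n = 1.0 toward n = 1.43: a half-wave phase shift.
At the lower boundary (n = 1.43 to n = 1.33) the reflected ray undergoes no phase shift.
Net: one phase inversion between the two reflected rays.
With one net inversion, destructive interference in reflection requires 2 n t = m λ.
λ = 2 n t / m = 1968 / m nm.
m=2: 984 nm (IR); m=3: 656 nm (visible); m=4: 492 nm (visible); m=5: 394 nm (visible); m=6: 328 nm (UV).

3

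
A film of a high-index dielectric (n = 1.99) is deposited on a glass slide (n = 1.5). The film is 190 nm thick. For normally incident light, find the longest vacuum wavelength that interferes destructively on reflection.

756 nm

Ray reflecting at the top interface goes from n = 1.0 toward n = 1.99: a half-wave phase shift.
At the lower boundary (n = 1.99 to n = 1.5) the reflected ray undergoes no phase shift.
The two reflections differ by half a wavelength.
For dark reflection here: 2 n t = m λ.
λ = 2 n t / m. The longest wavelength is m = 1: λ = 2 × 1.99 × 190 / 1.00 = 756 nm.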